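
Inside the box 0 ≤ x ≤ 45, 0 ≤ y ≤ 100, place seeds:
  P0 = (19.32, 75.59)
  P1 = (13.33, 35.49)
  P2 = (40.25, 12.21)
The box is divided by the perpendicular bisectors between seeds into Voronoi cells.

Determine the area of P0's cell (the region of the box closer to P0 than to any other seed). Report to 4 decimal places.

Area of P0's cell: 2042.2080

1. box [0,45]×[0,100]: [(0, 0) (45, 0) (45, 100) (0, 100)]
2. ⊥bis P0·P1 via (16.325,55.54): [(0, 57.9786) (45, 51.2566) (45, 100) (0, 100)]  |A|=2042.208
3. ⊥bis P0·P2 via (29.785,43.9): [(0, 57.9786) (45, 51.2566) (45, 100) (0, 100)]  |A|=2042.208
4. canonical 4-gon: [(0, 57.9786) (45, 51.2566) (45, 100) (0, 100)]
5. shoelace: 2042.208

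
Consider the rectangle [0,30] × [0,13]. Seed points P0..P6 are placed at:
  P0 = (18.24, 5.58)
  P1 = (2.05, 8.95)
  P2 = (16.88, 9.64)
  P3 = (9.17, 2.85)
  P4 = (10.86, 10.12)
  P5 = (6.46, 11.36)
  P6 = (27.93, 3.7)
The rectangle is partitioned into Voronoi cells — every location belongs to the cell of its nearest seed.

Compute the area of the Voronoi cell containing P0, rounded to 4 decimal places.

Area of P0's cell: 72.1614

1. box [0,30]×[0,13]: [(0, 0) (30, 0) (30, 13) (0, 13)]
2. ⊥bis P0·P1 via (10.145,7.265): [(8.6328, 0) (30, 0) (30, 13) (11.3388, 13)]  |A|=260.1851
3. ⊥bis P0·P2 via (17.56,7.61): [(9.6664, 4.9658) (8.6328, 0) (30, 0) (30, 11.7771)]  |A|=172.7884
4. ⊥bis P0·P3 via (13.705,4.215): [(13.1298, 6.126) (14.9737, 0) (30, 0) (30, 11.7771)]  |A|=145.3665
5. ⊥bis P0·P4 via (14.55,7.85): [(13.5828, 6.2777) (13.248, 5.7335) (14.9737, 0) (30, 0) (30, 11.7771)]  |A|=145.2686
6. ⊥bis P0·P5 via (12.35,8.47): [(13.5828, 6.2777) (13.248, 5.7335) (14.9737, 0) (30, 0) (30, 11.7771)]  |A|=145.2686
7. ⊥bis P0·P6 via (23.085,4.64): [(24.0853, 9.7958) (13.5828, 6.2777) (13.248, 5.7335) (14.9737, 0) (22.1848, 0)]  |A|=72.1614
8. canonical 5-gon: [(24.0853, 9.7958) (13.5828, 6.2777) (13.248, 5.7335) (14.9737, 0) (22.1848, 0)]
9. shoelace: 72.1614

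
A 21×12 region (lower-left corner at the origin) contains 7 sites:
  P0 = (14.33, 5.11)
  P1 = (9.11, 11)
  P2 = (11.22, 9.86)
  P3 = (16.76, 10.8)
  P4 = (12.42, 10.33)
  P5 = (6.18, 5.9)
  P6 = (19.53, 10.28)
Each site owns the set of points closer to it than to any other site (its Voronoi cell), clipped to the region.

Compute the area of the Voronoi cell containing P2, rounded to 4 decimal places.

Area of P2's cell: 12.7633

1. box [0,21]×[0,12]: [(0, 0) (21, 0) (21, 12) (0, 12)]
2. ⊥bis P2·P0 via (12.775,7.485): [(0, 0) (1.3429, 0) (19.6709, 12) (0, 12)]  |A|=126.083
3. ⊥bis P2·P1 via (10.165,10.43): [(6.2743, 3.2287) (19.6709, 12) (11.0132, 12)]  |A|=37.9693
4. ⊥bis P2·P3 via (13.99,10.33): [(6.2743, 3.2287) (14.303, 8.4854) (13.7066, 12) (11.0132, 12)]  |A|=27.4884
5. ⊥bis P2·P4 via (11.82,10.095): [(6.2743, 3.2287) (12.8285, 7.52) (11.0739, 12) (11.0132, 12)]  |A|=18.7122
6. ⊥bis P2·P5 via (8.7,7.88): [(8.7517, 7.8142) (10.2892, 5.8574) (12.8285, 7.52) (11.0739, 12) (11.0132, 12)]  |A|=12.7633
7. ⊥bis P2·P6 via (15.375,10.07): [(8.7517, 7.8142) (10.2892, 5.8574) (12.8285, 7.52) (11.0739, 12) (11.0132, 12)]  |A|=12.7633
8. canonical 5-gon: [(8.7517, 7.8142) (10.2892, 5.8574) (12.8285, 7.52) (11.0739, 12) (11.0132, 12)]
9. shoelace: 12.7633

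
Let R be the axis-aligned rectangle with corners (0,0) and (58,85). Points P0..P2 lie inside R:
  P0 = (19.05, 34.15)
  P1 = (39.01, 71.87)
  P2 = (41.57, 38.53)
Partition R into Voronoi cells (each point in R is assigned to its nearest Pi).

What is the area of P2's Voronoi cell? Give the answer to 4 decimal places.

1. box [0,58]×[0,85]: [(0, 0) (58, 0) (58, 85) (0, 85)]
2. ⊥bis P2·P0 via (30.31,36.34): [(37.3779, 0) (58, 0) (58, 85) (20.8459, 85)]  |A|=2455.4869
3. ⊥bis P2·P1 via (40.29,55.2): [(26.8427, 54.1675) (37.3779, 0) (58, 0) (58, 56.5599)]  |A|=1439.6502
4. canonical 4-gon: [(26.8427, 54.1675) (37.3779, 0) (58, 0) (58, 56.5599)]
5. shoelace: 1439.6502

Area of P2's cell: 1439.6502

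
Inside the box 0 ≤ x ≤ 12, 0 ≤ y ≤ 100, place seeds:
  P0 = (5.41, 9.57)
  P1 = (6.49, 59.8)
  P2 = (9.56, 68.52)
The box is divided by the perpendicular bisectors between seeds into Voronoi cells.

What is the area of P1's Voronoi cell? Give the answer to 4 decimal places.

1. box [0,12]×[0,100]: [(0, 0) (12, 0) (12, 100) (0, 100)]
2. ⊥bis P1·P0 via (5.95,34.685): [(0, 34.8129) (12, 34.5549) (12, 100) (0, 100)]  |A|=783.7929
3. ⊥bis P1·P2 via (8.025,64.16): [(0, 66.9853) (0, 34.8129) (12, 34.5549) (12, 62.7605)]  |A|=362.2681
4. canonical 4-gon: [(0, 66.9853) (0, 34.8129) (12, 34.5549) (12, 62.7605)]
5. shoelace: 362.2681

Area of P1's cell: 362.2681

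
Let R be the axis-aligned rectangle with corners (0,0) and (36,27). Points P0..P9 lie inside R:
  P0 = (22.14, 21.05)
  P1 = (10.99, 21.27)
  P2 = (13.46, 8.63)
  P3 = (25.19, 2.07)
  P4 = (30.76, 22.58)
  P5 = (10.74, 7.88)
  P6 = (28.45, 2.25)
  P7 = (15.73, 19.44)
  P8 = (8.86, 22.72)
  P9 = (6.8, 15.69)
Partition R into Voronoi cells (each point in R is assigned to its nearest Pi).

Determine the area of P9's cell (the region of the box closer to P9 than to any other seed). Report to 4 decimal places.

Area of P9's cell: 108.7760

1. box [0,36]×[0,27]: [(0, 0) (36, 0) (36, 27) (0, 27)]
2. ⊥bis P9·P0 via (14.47,18.37): [(0, 0) (20.8887, 0) (11.4546, 27) (0, 27)]  |A|=436.6344
3. ⊥bis P9·P1 via (8.895,18.48): [(0, 25.1592) (0, 0) (20.8887, 0) (16.4009, 12.8438)]  |A|=340.4628
4. ⊥bis P9·P2 via (10.13,12.16): [(13.3129, 15.1626) (0, 25.1592) (0, 2.6039)]  |A|=150.1384
5. ⊥bis P9·P3 via (15.995,8.88): [(13.3129, 15.1626) (0, 25.1592) (0, 2.6039)]  |A|=150.1384
6. ⊥bis P9·P4 via (18.78,19.135): [(13.3129, 15.1626) (0, 25.1592) (0, 2.6039)]  |A|=150.1384
7. ⊥bis P9·P5 via (8.77,11.785): [(10.8389, 12.8287) (13.3129, 15.1626) (0, 25.1592) (0, 7.3607)]  |A|=124.3595
8. ⊥bis P9·P6 via (17.625,8.97): [(10.8389, 12.8287) (13.3129, 15.1626) (0, 25.1592) (0, 7.3607)]  |A|=124.3595
9. ⊥bis P9·P7 via (11.265,17.565): [(10.8389, 12.8287) (12.5687, 14.4605) (11.7953, 16.3022) (0, 25.1592) (0, 7.3607)]  |A|=123.4027
10. ⊥bis P9·P8 via (7.83,19.205): [(10.8389, 12.8287) (12.5687, 14.4605) (11.7953, 16.3022) (7.9932, 19.1572) (0, 21.4994) (0, 7.3607)]  |A|=108.776
11. canonical 6-gon: [(10.8389, 12.8287) (12.5687, 14.4605) (11.7953, 16.3022) (7.9932, 19.1572) (0, 21.4994) (0, 7.3607)]
12. shoelace: 108.776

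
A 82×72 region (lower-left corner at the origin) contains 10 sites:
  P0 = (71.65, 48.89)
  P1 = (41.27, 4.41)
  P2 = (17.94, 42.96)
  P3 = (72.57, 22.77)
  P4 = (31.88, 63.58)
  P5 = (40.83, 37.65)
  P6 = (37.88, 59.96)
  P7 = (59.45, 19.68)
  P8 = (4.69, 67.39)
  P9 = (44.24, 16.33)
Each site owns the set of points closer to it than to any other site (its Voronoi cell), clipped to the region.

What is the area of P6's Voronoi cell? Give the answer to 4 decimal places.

1. box [0,82]×[0,72]: [(0, 0) (82, 0) (82, 72) (0, 72)]
2. ⊥bis P6·P0 via (54.765,54.425): [(0, 0) (36.9242, 0) (60.5262, 72) (0, 72)]  |A|=3508.2129
3. ⊥bis P6·P1 via (39.575,32.185): [(0, 29.7699) (47.6359, 32.6769) (60.5262, 72) (0, 72)]  |A|=2195.8716
4. ⊥bis P6·P2 via (27.91,51.46): [(44.1072, 32.4616) (47.6359, 32.6769) (60.5262, 72) (10.3985, 72)]  |A|=1058.9753
5. ⊥bis P6·P3 via (55.225,41.365): [(44.1072, 32.4616) (45.79, 32.5643) (48.3956, 34.9947) (60.5262, 72) (10.3985, 72)]  |A|=1056.879
6. ⊥bis P6·P4 via (34.88,61.77): [(28.349, 50.9451) (44.1072, 32.4616) (45.79, 32.5643) (48.3956, 34.9947) (60.5262, 72) (41.0521, 72)]  |A|=734.1745
7. ⊥bis P6·P5 via (39.355,48.805): [(28.349, 50.9451) (31.1037, 47.714) (53.5375, 50.6803) (60.5262, 72) (41.0521, 72)]  |A|=514.7722
8. ⊥bis P6·P7 via (48.665,39.82): [(28.349, 50.9451) (31.1037, 47.714) (53.5375, 50.6803) (60.5262, 72) (41.0521, 72)]  |A|=514.7722
9. ⊥bis P6·P8 via (21.285,63.675): [(28.349, 50.9451) (31.1037, 47.714) (53.5375, 50.6803) (60.5262, 72) (41.0521, 72)]  |A|=514.7722
10. ⊥bis P6·P9 via (41.06,38.145): [(28.349, 50.9451) (31.1037, 47.714) (53.5375, 50.6803) (60.5262, 72) (41.0521, 72)]  |A|=514.7722
11. canonical 5-gon: [(28.349, 50.9451) (31.1037, 47.714) (53.5375, 50.6803) (60.5262, 72) (41.0521, 72)]
12. shoelace: 514.7722

Area of P6's cell: 514.7722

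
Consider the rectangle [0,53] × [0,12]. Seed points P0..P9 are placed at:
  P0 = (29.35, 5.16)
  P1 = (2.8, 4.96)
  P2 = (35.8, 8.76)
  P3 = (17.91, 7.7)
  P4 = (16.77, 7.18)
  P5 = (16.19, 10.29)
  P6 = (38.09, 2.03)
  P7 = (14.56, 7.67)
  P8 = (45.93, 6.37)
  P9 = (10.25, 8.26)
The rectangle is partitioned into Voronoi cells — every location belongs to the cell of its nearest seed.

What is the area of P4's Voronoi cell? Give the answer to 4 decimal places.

Area of P4's cell: 32.7741

1. box [0,53]×[0,12]: [(0, 0) (53, 0) (53, 12) (0, 12)]
2. ⊥bis P4·P0 via (23.06,6.17): [(0, 0) (22.0693, 0) (23.9961, 12) (0, 12)]  |A|=276.3924
3. ⊥bis P4·P1 via (9.785,6.07): [(10.7496, 0) (22.0693, 0) (23.9961, 12) (8.8427, 12)]  |A|=158.8389
4. ⊥bis P4·P2 via (26.285,7.97): [(10.7496, 0) (22.0693, 0) (23.9961, 12) (8.8427, 12)]  |A|=158.8389
5. ⊥bis P4·P3 via (17.34,7.44): [(10.7496, 0) (20.7337, 0) (15.26, 12) (8.8427, 12)]  |A|=98.4086
6. ⊥bis P4·P5 via (16.48,8.735): [(9.5664, 7.4456) (10.7496, 0) (20.7337, 0) (16.7282, 8.7813)]  |A|=71.2888
7. ⊥bis P4·P6 via (27.43,4.605): [(9.5664, 7.4456) (10.7496, 0) (20.7337, 0) (16.7282, 8.7813)]  |A|=71.2888
8. ⊥bis P4·P7 via (15.665,7.425): [(15.9328, 8.633) (14.0187, 0) (20.7337, 0) (16.7282, 8.7813)]  |A|=32.7741
9. ⊥bis P4·P8 via (31.35,6.775): [(15.9328, 8.633) (14.0187, 0) (20.7337, 0) (16.7282, 8.7813)]  |A|=32.7741
10. ⊥bis P4·P9 via (13.51,7.72): [(15.9328, 8.633) (14.0187, 0) (20.7337, 0) (16.7282, 8.7813)]  |A|=32.7741
11. canonical 4-gon: [(15.9328, 8.633) (14.0187, 0) (20.7337, 0) (16.7282, 8.7813)]
12. shoelace: 32.7741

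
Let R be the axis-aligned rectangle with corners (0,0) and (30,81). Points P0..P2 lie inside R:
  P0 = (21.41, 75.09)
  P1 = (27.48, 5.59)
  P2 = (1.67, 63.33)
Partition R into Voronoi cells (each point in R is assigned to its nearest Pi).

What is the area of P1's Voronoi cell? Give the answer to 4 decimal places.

Area of P1's cell: 1039.1090

1. box [0,30]×[0,81]: [(0, 0) (30, 0) (30, 81) (0, 81)]
2. ⊥bis P1·P0 via (24.445,40.34): [(0, 38.205) (0, 0) (30, 0) (30, 40.8252)]  |A|=1185.4527
3. ⊥bis P1·P2 via (14.575,34.46): [(28.5268, 40.6965) (0, 27.9449) (0, 0) (30, 0) (30, 40.8252)]  |A|=1039.109
4. canonical 5-gon: [(28.5268, 40.6965) (0, 27.9449) (0, 0) (30, 0) (30, 40.8252)]
5. shoelace: 1039.109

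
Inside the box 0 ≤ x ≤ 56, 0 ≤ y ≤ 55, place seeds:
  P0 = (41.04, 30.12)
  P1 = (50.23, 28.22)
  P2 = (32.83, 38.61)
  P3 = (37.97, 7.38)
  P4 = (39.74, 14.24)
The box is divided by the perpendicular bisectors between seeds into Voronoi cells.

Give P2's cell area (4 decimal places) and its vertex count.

Area of P2's cell: 1396.6949 (6 vertices)

1. box [0,56]×[0,55]: [(0, 0) (56, 0) (56, 55) (0, 55)]
2. ⊥bis P2·P0 via (36.935,34.365): [(0, 0) (1.398, 0) (56, 52.8012) (56, 55) (0, 55)]  |A|=1638.4732
3. ⊥bis P2·P1 via (41.53,33.415): [(0, 0) (1.398, 0) (49.1515, 46.1786) (54.419, 55) (0, 55)]  |A|=1623.9706
4. ⊥bis P2·P3 via (35.4,22.995): [(0, 17.1687) (23.0805, 20.9674) (49.1515, 46.1786) (54.419, 55) (0, 55)]  |A|=1411.1839
5. ⊥bis P2·P4 via (36.285,26.425): [(0, 17.1687) (8.6762, 18.5967) (25.5875, 23.3918) (49.1515, 46.1786) (54.419, 55) (0, 55)]  |A|=1396.6949
6. canonical 6-gon: [(0, 17.1687) (8.6762, 18.5967) (25.5875, 23.3918) (49.1515, 46.1786) (54.419, 55) (0, 55)]
7. shoelace: 1396.6949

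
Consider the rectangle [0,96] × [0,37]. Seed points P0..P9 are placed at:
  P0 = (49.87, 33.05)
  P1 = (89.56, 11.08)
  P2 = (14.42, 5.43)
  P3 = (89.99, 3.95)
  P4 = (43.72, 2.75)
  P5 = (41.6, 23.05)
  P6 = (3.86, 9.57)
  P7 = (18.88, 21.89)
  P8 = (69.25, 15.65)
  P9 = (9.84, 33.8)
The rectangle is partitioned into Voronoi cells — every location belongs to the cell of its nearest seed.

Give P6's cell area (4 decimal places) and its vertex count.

1. box [0,96]×[0,37]: [(0, 0) (96, 0) (96, 37) (0, 37)]
2. ⊥bis P6·P0 via (26.865,21.31): [(0, 0) (37.74, 0) (18.858, 37) (0, 37)]  |A|=1047.0634
3. ⊥bis P6·P1 via (46.71,10.325): [(0, 0) (37.74, 0) (18.858, 37) (0, 37)]  |A|=1047.0634
4. ⊥bis P6·P2 via (9.14,7.5): [(0, 0) (6.1997, 0) (19.9027, 34.9528) (18.858, 37) (0, 37)]  |A|=495.8516
5. ⊥bis P6·P3 via (46.925,6.76): [(0, 0) (6.1997, 0) (19.9027, 34.9528) (18.858, 37) (0, 37)]  |A|=495.8516
6. ⊥bis P6·P4 via (23.79,6.16): [(0, 0) (6.1997, 0) (19.9027, 34.9528) (18.858, 37) (0, 37)]  |A|=495.8516
7. ⊥bis P6·P5 via (22.73,16.31): [(0, 0) (6.1997, 0) (17.8978, 29.8387) (15.3399, 37) (0, 37)]  |A|=478.5309
8. ⊥bis P6·P7 via (11.37,15.73): [(0, 29.5918) (0, 0) (6.1997, 0) (12.0443, 14.908)]  |A|=224.4179
9. ⊥bis P6·P8 via (36.555,12.61): [(0, 29.5918) (0, 0) (6.1997, 0) (12.0443, 14.908)]  |A|=224.4179
10. ⊥bis P6·P9 via (6.85,21.685): [(6.3929, 21.7978) (0, 23.3756) (0, 0) (6.1997, 0) (12.0443, 14.908)]  |A|=204.5479
11. canonical 5-gon: [(6.3929, 21.7978) (0, 23.3756) (0, 0) (6.1997, 0) (12.0443, 14.908)]
12. shoelace: 204.5479

Area of P6's cell: 204.5479 (5 vertices)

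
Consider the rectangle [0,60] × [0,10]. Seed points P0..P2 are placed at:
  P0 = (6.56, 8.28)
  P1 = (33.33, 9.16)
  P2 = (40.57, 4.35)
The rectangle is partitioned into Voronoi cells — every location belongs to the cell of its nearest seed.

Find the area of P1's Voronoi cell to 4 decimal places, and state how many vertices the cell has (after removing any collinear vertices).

1. box [0,60]×[0,10]: [(0, 0) (60, 0) (60, 10) (0, 10)]
2. ⊥bis P1·P0 via (19.945,8.72): [(20.2316, 0) (60, 0) (60, 10) (19.9029, 10)]  |A|=399.3271
3. ⊥bis P1·P2 via (36.95,6.755): [(20.2316, 0) (32.4622, 0) (39.1059, 10) (19.9029, 10)]  |A|=157.1675
4. canonical 4-gon: [(20.2316, 0) (32.4622, 0) (39.1059, 10) (19.9029, 10)]
5. shoelace: 157.1675

Area of P1's cell: 157.1675 (4 vertices)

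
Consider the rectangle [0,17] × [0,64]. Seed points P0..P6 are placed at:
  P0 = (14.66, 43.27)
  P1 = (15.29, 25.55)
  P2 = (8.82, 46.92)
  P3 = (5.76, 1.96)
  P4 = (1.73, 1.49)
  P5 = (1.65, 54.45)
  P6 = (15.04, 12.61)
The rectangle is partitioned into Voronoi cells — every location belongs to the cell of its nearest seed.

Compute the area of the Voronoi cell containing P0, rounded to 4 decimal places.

Area of P0's cell: 115.7288

1. box [0,17]×[0,64]: [(0, 0) (17, 0) (17, 64) (0, 64)]
2. ⊥bis P0·P1 via (14.975,34.41): [(0, 33.8776) (17, 34.482) (17, 64) (0, 64)]  |A|=506.9435
3. ⊥bis P0·P2 via (11.74,45.095): [(4.8366, 34.0495) (17, 34.482) (17, 53.511)]  |A|=115.7288
4. ⊥bis P0·P3 via (10.21,22.615): [(4.8366, 34.0495) (17, 34.482) (17, 53.511)]  |A|=115.7288
5. ⊥bis P0·P4 via (8.195,22.38): [(4.8366, 34.0495) (17, 34.482) (17, 53.511)]  |A|=115.7288
6. ⊥bis P0·P5 via (8.155,48.86): [(4.8366, 34.0495) (17, 34.482) (17, 53.511)]  |A|=115.7288
7. ⊥bis P0·P6 via (14.85,27.94): [(4.8366, 34.0495) (17, 34.482) (17, 53.511)]  |A|=115.7288
8. canonical 3-gon: [(4.8366, 34.0495) (17, 34.482) (17, 53.511)]
9. shoelace: 115.7288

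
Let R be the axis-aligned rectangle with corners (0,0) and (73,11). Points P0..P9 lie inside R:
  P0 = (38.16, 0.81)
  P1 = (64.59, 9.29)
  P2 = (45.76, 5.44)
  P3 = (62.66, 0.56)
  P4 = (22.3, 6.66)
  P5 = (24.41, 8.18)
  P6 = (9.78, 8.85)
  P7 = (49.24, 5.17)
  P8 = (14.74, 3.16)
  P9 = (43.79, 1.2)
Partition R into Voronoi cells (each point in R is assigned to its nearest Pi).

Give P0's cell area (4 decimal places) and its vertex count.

1. box [0,73]×[0,11]: [(0, 0) (73, 0) (73, 11) (0, 11)]
2. ⊥bis P0·P1 via (51.375,5.05): [(0, 0) (52.9953, 0) (49.466, 11) (0, 11)]  |A|=563.5368
3. ⊥bis P0·P2 via (41.96,3.125): [(0, 0) (43.8638, 0) (37.1625, 11) (0, 11)]  |A|=445.6444
4. ⊥bis P0·P3 via (50.41,0.685): [(0, 0) (43.8638, 0) (37.1625, 11) (0, 11)]  |A|=445.6444
5. ⊥bis P0·P4 via (30.23,3.735): [(28.8523, 0) (43.8638, 0) (37.1625, 11) (32.9097, 11)]  |A|=105.9531
6. ⊥bis P0·P5 via (31.285,4.495): [(28.8757, 0) (43.8638, 0) (37.1625, 11) (34.7717, 11)]  |A|=95.5839
7. ⊥bis P0·P6 via (23.97,4.83): [(28.8757, 0) (43.8638, 0) (37.1625, 11) (34.7717, 11)]  |A|=95.5839
8. ⊥bis P0·P7 via (43.7,2.99): [(28.8757, 0) (43.8638, 0) (37.1625, 11) (34.7717, 11)]  |A|=95.5839
9. ⊥bis P0·P8 via (26.45,1.985): [(28.8757, 0) (43.8638, 0) (37.1625, 11) (34.7717, 11)]  |A|=95.5839
10. ⊥bis P0·P9 via (40.975,1.005): [(28.8757, 0) (41.0446, 0) (40.6829, 5.2213) (37.1625, 11) (34.7717, 11)]  |A|=88.2241
11. canonical 5-gon: [(28.8757, 0) (41.0446, 0) (40.6829, 5.2213) (37.1625, 11) (34.7717, 11)]
12. shoelace: 88.2241

Area of P0's cell: 88.2241 (5 vertices)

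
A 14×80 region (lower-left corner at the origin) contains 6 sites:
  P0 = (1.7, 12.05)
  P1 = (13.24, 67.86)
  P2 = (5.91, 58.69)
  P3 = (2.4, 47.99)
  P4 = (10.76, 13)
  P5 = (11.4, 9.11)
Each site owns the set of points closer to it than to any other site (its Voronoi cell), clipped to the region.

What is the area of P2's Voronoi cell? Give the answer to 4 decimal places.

Area of P2's cell: 180.9721

1. box [0,14]×[0,80]: [(0, 0) (14, 0) (14, 80) (0, 80)]
2. ⊥bis P2·P0 via (3.805,35.37): [(0, 35.7135) (14, 34.4497) (14, 80) (0, 80)]  |A|=628.8576
3. ⊥bis P2·P1 via (9.575,63.275): [(0, 70.9287) (0, 35.7135) (14, 34.4497) (14, 59.7379)]  |A|=423.524
4. ⊥bis P2·P3 via (4.155,53.34): [(0, 70.9287) (0, 54.703) (14, 50.1105) (14, 59.7379)]  |A|=180.9721
5. ⊥bis P2·P4 via (8.335,35.845): [(0, 70.9287) (0, 54.703) (14, 50.1105) (14, 59.7379)]  |A|=180.9721
6. ⊥bis P2·P5 via (8.655,33.9): [(0, 70.9287) (0, 54.703) (14, 50.1105) (14, 59.7379)]  |A|=180.9721
7. canonical 4-gon: [(0, 70.9287) (0, 54.703) (14, 50.1105) (14, 59.7379)]
8. shoelace: 180.9721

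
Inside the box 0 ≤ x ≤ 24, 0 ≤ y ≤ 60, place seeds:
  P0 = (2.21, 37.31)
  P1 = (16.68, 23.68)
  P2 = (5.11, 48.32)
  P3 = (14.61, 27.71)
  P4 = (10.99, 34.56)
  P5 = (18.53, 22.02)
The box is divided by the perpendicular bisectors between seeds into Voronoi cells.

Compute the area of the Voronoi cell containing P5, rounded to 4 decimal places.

1. box [0,24]×[0,60]: [(0, 0) (24, 0) (24, 60) (0, 60)]
2. ⊥bis P5·P0 via (10.37,29.665): [(0, 18.5964) (0, 0) (24, 0) (24, 44.2132)]  |A|=753.7153
3. ⊥bis P5·P1 via (17.605,22.85): [(0, 3.23) (0, 0) (24, 0) (24, 29.977)]  |A|=398.4831
4. ⊥bis P5·P2 via (11.82,35.17): [(0, 3.23) (0, 0) (24, 0) (24, 29.977)]  |A|=398.4831
5. ⊥bis P5·P3 via (16.57,24.865): [(0, 3.23) (0, 0) (24, 0) (24, 29.977)]  |A|=398.4831
6. ⊥bis P5·P4 via (14.76,28.29): [(0, 3.23) (0, 0) (24, 0) (24, 29.977)]  |A|=398.4831
7. canonical 4-gon: [(0, 3.23) (0, 0) (24, 0) (24, 29.977)]
8. shoelace: 398.4831

Area of P5's cell: 398.4831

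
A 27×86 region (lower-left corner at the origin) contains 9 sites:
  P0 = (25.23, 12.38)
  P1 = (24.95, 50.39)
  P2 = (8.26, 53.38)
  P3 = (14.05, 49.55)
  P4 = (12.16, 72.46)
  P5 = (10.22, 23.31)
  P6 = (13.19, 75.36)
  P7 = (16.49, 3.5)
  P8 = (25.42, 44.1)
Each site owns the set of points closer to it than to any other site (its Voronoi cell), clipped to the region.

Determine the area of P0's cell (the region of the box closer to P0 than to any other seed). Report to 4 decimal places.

Area of P0's cell: 172.5109

1. box [0,27]×[0,86]: [(0, 0) (27, 0) (27, 86) (0, 86)]
2. ⊥bis P0·P1 via (25.09,31.385): [(0, 31.2002) (0, 0) (27, 0) (27, 31.3991)]  |A|=845.0898
3. ⊥bis P0·P2 via (16.745,32.88): [(12.9164, 31.2953) (0, 25.9492) (0, 0) (27, 0) (27, 31.3991)]  |A|=811.178
4. ⊥bis P0·P3 via (19.64,30.965): [(20.9346, 31.3544) (0, 25.0577) (0, 0) (27, 0) (27, 31.3991)]  |A|=780.7944
5. ⊥bis P0·P4 via (18.695,42.42): [(20.9346, 31.3544) (0, 25.0577) (0, 0) (27, 0) (27, 31.3991)]  |A|=780.7944
6. ⊥bis P0·P5 via (17.725,17.845): [(4.7306, 0) (27, 0) (27, 30.5822)]  |A|=340.5237
7. ⊥bis P0·P6 via (19.21,43.87): [(4.7306, 0) (27, 0) (27, 30.5822)]  |A|=340.5237
8. ⊥bis P0·P7 via (20.86,7.94): [(14.8324, 13.8726) (27, 1.8968) (27, 30.5822)]  |A|=174.5167
9. ⊥bis P0·P8 via (25.325,28.24): [(25.2946, 28.2402) (14.8324, 13.8726) (27, 1.8968) (27, 28.23)]  |A|=172.5109
10. canonical 4-gon: [(25.2946, 28.2402) (14.8324, 13.8726) (27, 1.8968) (27, 28.23)]
11. shoelace: 172.5109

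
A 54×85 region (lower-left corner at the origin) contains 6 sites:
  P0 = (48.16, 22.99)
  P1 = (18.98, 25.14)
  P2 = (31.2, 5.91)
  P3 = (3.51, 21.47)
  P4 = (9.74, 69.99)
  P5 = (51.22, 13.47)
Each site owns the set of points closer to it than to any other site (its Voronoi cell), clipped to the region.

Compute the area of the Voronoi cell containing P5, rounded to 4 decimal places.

Area of P5's cell: 212.5535

1. box [0,54]×[0,85]: [(0, 0) (54, 0) (54, 85) (0, 85)]
2. ⊥bis P5·P0 via (49.69,18.23): [(0, 2.2582) (0, 0) (54, 0) (54, 19.6154)]  |A|=590.5864
3. ⊥bis P5·P1 via (35.1,19.305): [(32.7386, 12.7813) (28.1121, 0) (54, 0) (54, 19.6154)]  |A|=373.9658
4. ⊥bis P5·P2 via (41.21,9.69): [(39.252, 14.8749) (44.8692, 0) (54, 0) (54, 19.6154)]  |A|=212.5535
5. ⊥bis P5·P3 via (27.365,17.47): [(39.252, 14.8749) (44.8692, 0) (54, 0) (54, 19.6154)]  |A|=212.5535
6. ⊥bis P5·P4 via (30.48,41.73): [(39.252, 14.8749) (44.8692, 0) (54, 0) (54, 19.6154)]  |A|=212.5535
7. canonical 4-gon: [(39.252, 14.8749) (44.8692, 0) (54, 0) (54, 19.6154)]
8. shoelace: 212.5535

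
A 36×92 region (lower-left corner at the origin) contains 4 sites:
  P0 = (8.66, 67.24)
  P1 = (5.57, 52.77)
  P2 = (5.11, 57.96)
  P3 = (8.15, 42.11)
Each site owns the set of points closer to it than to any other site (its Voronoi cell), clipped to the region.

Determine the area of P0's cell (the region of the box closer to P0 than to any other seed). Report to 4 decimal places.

Area of P0's cell: 1194.5893

1. box [0,36]×[0,92]: [(0, 0) (36, 0) (36, 92) (0, 92)]
2. ⊥bis P0·P1 via (7.115,60.005): [(0, 61.5244) (36, 53.8367) (36, 92) (0, 92)]  |A|=1235.4998
3. ⊥bis P0·P2 via (6.885,62.6): [(0, 65.2338) (21.9496, 56.8371) (36, 53.8367) (36, 92) (0, 92)]  |A|=1194.7895
4. ⊥bis P0·P3 via (8.405,54.675): [(0, 65.2338) (21.9496, 56.8371) (34.5603, 54.1442) (36, 54.115) (36, 92) (0, 92)]  |A|=1194.5893
5. canonical 6-gon: [(0, 65.2338) (21.9496, 56.8371) (34.5603, 54.1442) (36, 54.115) (36, 92) (0, 92)]
6. shoelace: 1194.5893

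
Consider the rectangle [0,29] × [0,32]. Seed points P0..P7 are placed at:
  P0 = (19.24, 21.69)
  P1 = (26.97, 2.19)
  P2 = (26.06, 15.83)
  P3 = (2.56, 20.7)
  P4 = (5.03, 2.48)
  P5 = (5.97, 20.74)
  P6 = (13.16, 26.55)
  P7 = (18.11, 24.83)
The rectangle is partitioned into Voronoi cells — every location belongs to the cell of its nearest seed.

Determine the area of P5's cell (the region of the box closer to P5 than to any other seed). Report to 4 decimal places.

1. box [0,29]×[0,32]: [(0, 0) (29, 0) (29, 32) (0, 32)]
2. ⊥bis P5·P0 via (12.605,21.215): [(0, 0) (14.1238, 0) (11.8329, 32) (0, 32)]  |A|=415.3069
3. ⊥bis P5·P1 via (16.47,11.465): [(0, 0) (6.3426, 0) (13.5404, 8.1485) (11.8329, 32) (0, 32)]  |A|=383.6044
4. ⊥bis P5·P2 via (16.015,18.285): [(0, 0) (6.3426, 0) (13.5366, 8.1441) (13.5398, 8.1573) (11.8329, 32) (0, 32)]  |A|=383.6044
5. ⊥bis P5·P3 via (4.265,20.72): [(4.508, 0) (6.3426, 0) (13.5366, 8.1441) (13.5398, 8.1573) (11.8329, 32) (4.1327, 32)]  |A|=245.3526
6. ⊥bis P5·P4 via (5.5,11.61): [(4.3712, 11.6681) (13.3214, 11.2074) (11.8329, 32) (4.1327, 32)]  |A|=170.9869
7. ⊥bis P5·P6 via (9.565,23.645): [(4.1521, 30.3436) (4.3712, 11.6681) (13.3214, 11.2074) (12.7096, 19.7534)]  |A|=116.8517
8. ⊥bis P5·P7 via (12.04,22.785): [(4.1521, 30.3436) (4.3712, 11.6681) (13.3214, 11.2074) (12.7096, 19.7534)]  |A|=116.8517
9. canonical 4-gon: [(4.1521, 30.3436) (4.3712, 11.6681) (13.3214, 11.2074) (12.7096, 19.7534)]
10. shoelace: 116.8517

Area of P5's cell: 116.8517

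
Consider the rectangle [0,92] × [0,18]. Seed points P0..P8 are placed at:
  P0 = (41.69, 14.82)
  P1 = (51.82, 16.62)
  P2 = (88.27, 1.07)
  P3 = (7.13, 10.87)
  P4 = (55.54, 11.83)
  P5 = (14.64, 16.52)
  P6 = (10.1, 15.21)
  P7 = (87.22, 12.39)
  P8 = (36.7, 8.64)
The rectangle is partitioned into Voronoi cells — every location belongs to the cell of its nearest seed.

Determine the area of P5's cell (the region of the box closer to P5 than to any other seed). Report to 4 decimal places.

Area of P5's cell: 161.3411

1. box [0,92]×[0,18]: [(0, 0) (92, 0) (92, 18) (0, 18)]
2. ⊥bis P5·P0 via (28.165,15.67): [(0, 0) (27.1802, 0) (28.3114, 18) (0, 18)]  |A|=499.4246
3. ⊥bis P5·P1 via (33.23,16.57): [(0, 0) (27.1802, 0) (28.3114, 18) (0, 18)]  |A|=499.4246
4. ⊥bis P5·P2 via (51.455,8.795): [(0, 0) (27.1802, 0) (28.3114, 18) (0, 18)]  |A|=499.4246
5. ⊥bis P5·P3 via (10.885,13.695): [(21.1882, 0) (27.1802, 0) (28.3114, 18) (7.6462, 18)]  |A|=239.9152
6. ⊥bis P5·P4 via (35.09,14.175): [(21.1882, 0) (27.1802, 0) (28.3114, 18) (7.6462, 18)]  |A|=239.9152
7. ⊥bis P5·P6 via (12.37,15.865): [(14.3096, 9.143) (21.1882, 0) (27.1802, 0) (28.3114, 18) (11.754, 18)]  |A|=221.7241
8. ⊥bis P5·P7 via (50.93,14.455): [(14.3096, 9.143) (21.1882, 0) (27.1802, 0) (28.3114, 18) (11.754, 18)]  |A|=221.7241
9. ⊥bis P5·P8 via (25.67,12.58): [(14.3096, 9.143) (21.1801, 0.0107) (27.6061, 18) (11.754, 18)]  |A|=161.3411
10. canonical 4-gon: [(14.3096, 9.143) (21.1801, 0.0107) (27.6061, 18) (11.754, 18)]
11. shoelace: 161.3411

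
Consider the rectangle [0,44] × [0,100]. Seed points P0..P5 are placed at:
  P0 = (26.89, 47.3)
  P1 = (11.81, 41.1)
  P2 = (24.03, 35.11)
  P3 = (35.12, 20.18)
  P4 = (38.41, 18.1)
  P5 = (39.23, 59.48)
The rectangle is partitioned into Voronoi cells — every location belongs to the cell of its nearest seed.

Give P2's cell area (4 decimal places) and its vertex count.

Area of P2's cell: 429.9701 (3 vertices)

1. box [0,44]×[0,100]: [(0, 0) (44, 0) (44, 100) (0, 100)]
2. ⊥bis P2·P0 via (25.46,41.205): [(0, 47.1784) (0, 0) (44, 0) (44, 36.8552)]  |A|=1848.7383
3. ⊥bis P2·P1 via (17.92,38.105): [(20.0605, 42.4718) (0, 1.547) (0, 0) (44, 0) (44, 36.8552)]  |A|=1391.0435
4. ⊥bis P2·P3 via (29.575,27.645): [(42.4605, 37.2164) (20.0605, 42.4718) (3.1834, 8.0413)]  |A|=429.9701
5. ⊥bis P2·P4 via (31.22,26.605): [(42.4605, 37.2164) (20.0605, 42.4718) (3.1834, 8.0413)]  |A|=429.9701
6. ⊥bis P2·P5 via (31.63,47.295): [(42.4605, 37.2164) (20.0605, 42.4718) (3.1834, 8.0413)]  |A|=429.9701
7. canonical 3-gon: [(42.4605, 37.2164) (20.0605, 42.4718) (3.1834, 8.0413)]
8. shoelace: 429.9701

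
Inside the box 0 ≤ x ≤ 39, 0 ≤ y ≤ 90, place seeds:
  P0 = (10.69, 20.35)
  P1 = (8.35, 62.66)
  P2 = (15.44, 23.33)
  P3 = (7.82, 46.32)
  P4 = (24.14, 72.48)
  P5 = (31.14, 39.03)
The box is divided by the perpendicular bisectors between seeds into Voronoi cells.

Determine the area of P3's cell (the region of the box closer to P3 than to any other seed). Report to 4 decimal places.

1. box [0,39]×[0,90]: [(0, 0) (39, 0) (39, 90) (0, 90)]
2. ⊥bis P3·P0 via (9.255,33.335): [(0, 32.3122) (39, 36.6222) (39, 90) (0, 90)]  |A|=2165.7793
3. ⊥bis P3·P1 via (8.085,54.49): [(0, 54.7522) (0, 32.3122) (39, 36.6222) (39, 53.4872)]  |A|=766.4494
4. ⊥bis P3·P2 via (11.63,34.825): [(0, 54.7522) (0, 32.3122) (6.0739, 32.9835) (39, 43.8967) (39, 53.4872)]  |A|=646.6881
5. ⊥bis P3·P4 via (15.98,59.4): [(24.7151, 53.9506) (0, 54.7522) (0, 32.3122) (6.0739, 32.9835) (39, 43.8967) (39, 45.0389)]  |A|=586.3461
6. ⊥bis P3·P5 via (19.48,42.675): [(23.022, 54.0055) (0, 54.7522) (0, 32.3122) (6.0739, 32.9835) (17.6498, 36.8202)]  |A|=405.6231
7. canonical 5-gon: [(23.022, 54.0055) (0, 54.7522) (0, 32.3122) (6.0739, 32.9835) (17.6498, 36.8202)]
8. shoelace: 405.6231

Area of P3's cell: 405.6231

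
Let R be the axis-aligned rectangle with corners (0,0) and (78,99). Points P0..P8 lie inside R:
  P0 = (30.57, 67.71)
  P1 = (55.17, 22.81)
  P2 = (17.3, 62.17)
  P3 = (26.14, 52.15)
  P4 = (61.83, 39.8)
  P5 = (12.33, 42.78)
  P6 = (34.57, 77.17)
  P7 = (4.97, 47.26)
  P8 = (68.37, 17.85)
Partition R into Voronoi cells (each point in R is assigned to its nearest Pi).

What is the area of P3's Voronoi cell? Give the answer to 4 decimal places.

1. box [0,78]×[0,99]: [(0, 0) (78, 0) (78, 99) (0, 99)]
2. ⊥bis P3·P0 via (28.355,59.93): [(0, 68.0028) (0, 0) (78, 0) (78, 45.7959)]  |A|=4438.1471
3. ⊥bis P3·P1 via (40.655,37.48): [(55.5263, 52.1942) (0, 68.0028) (0, 0) (2.7748, 0)]  |A|=1960.3861
4. ⊥bis P3·P2 via (21.72,57.16): [(55.5263, 52.1942) (25.7125, 60.6823) (0, 37.9978) (0, 0) (2.7748, 0)]  |A|=1574.6349
5. ⊥bis P3·P4 via (43.985,45.975): [(41.2487, 38.0674) (46.9791, 54.6276) (25.7125, 60.6823) (0, 37.9978) (0, 0) (2.7748, 0)]  |A|=1496.8908
6. ⊥bis P3·P5 via (19.235,47.465): [(31.8923, 28.8099) (41.2487, 38.0674) (46.9791, 54.6276) (25.7125, 60.6823) (16.0506, 52.1583)]  |A|=551.4594
7. ⊥bis P3·P6 via (30.355,64.66): [(31.8923, 28.8099) (41.2487, 38.0674) (46.9791, 54.6276) (25.7125, 60.6823) (16.0506, 52.1583)]  |A|=551.4594
8. ⊥bis P3·P7 via (15.555,49.705): [(31.8923, 28.8099) (41.2487, 38.0674) (46.9791, 54.6276) (25.7125, 60.6823) (16.0506, 52.1583)]  |A|=551.4594
9. ⊥bis P3·P8 via (47.255,35): [(31.8923, 28.8099) (41.2487, 38.0674) (46.9791, 54.6276) (25.7125, 60.6823) (16.0506, 52.1583)]  |A|=551.4594
10. canonical 5-gon: [(31.8923, 28.8099) (41.2487, 38.0674) (46.9791, 54.6276) (25.7125, 60.6823) (16.0506, 52.1583)]
11. shoelace: 551.4594

Area of P3's cell: 551.4594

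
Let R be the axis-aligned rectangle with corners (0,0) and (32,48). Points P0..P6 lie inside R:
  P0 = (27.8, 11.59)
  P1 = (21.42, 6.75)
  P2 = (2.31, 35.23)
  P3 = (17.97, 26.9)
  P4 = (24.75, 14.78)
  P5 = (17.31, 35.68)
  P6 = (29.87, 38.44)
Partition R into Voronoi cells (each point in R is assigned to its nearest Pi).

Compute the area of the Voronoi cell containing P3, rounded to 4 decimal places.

Area of P3's cell: 283.5774

1. box [0,32]×[0,48]: [(0, 0) (32, 0) (32, 48) (0, 48)]
2. ⊥bis P3·P0 via (22.885,19.245): [(0, 4.5514) (32, 25.0974) (32, 48) (0, 48)]  |A|=1061.6195
3. ⊥bis P3·P1 via (19.695,16.825): [(0, 13.4529) (18.9053, 16.6898) (32, 25.0974) (32, 48) (0, 48)]  |A|=977.4763
4. ⊥bis P3·P2 via (10.14,31.065): [(0.8489, 13.5983) (18.9053, 16.6898) (32, 25.0974) (32, 48) (19.1482, 48)]  |A|=633.4462
5. ⊥bis P3·P4 via (21.36,20.84): [(0.8489, 13.5983) (11.7515, 15.4649) (32, 26.7921) (32, 48) (19.1482, 48)]  |A|=594.2351
6. ⊥bis P3·P5 via (17.64,31.29): [(9.9523, 30.7121) (0.8489, 13.5983) (11.7515, 15.4649) (32, 26.7921) (32, 32.3695)]  |A|=310.836
7. ⊥bis P3·P6 via (23.92,32.67): [(24.7406, 31.8238) (9.9523, 30.7121) (0.8489, 13.5983) (11.7515, 15.4649) (30.4571, 25.929)]  |A|=283.5774
8. canonical 5-gon: [(24.7406, 31.8238) (9.9523, 30.7121) (0.8489, 13.5983) (11.7515, 15.4649) (30.4571, 25.929)]
9. shoelace: 283.5774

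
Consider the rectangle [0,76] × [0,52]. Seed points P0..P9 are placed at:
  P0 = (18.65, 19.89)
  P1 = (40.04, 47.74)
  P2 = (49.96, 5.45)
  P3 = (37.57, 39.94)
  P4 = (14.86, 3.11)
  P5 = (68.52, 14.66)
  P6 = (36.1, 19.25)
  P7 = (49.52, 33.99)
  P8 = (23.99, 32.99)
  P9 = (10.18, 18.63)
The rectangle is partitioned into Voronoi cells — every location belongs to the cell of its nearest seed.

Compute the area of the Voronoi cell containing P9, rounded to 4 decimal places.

1. box [0,76]×[0,52]: [(0, 0) (76, 0) (76, 52) (0, 52)]
2. ⊥bis P9·P0 via (14.415,19.26): [(0, 0) (17.2801, 0) (9.5446, 52) (0, 52)]  |A|=697.4425
3. ⊥bis P9·P1 via (25.11,33.185): [(0, 0) (17.2801, 0) (10.0446, 48.6385) (6.7676, 52) (0, 52)]  |A|=692.775
4. ⊥bis P9·P2 via (30.07,12.04): [(0, 0) (17.2801, 0) (10.0446, 48.6385) (6.7676, 52) (0, 52)]  |A|=692.775
5. ⊥bis P9·P3 via (23.875,29.285): [(0, 0) (17.2801, 0) (10.3347, 46.6885) (6.2022, 52) (0, 52)]  |A|=688.566
6. ⊥bis P9·P4 via (12.52,10.87): [(0, 7.0946) (15.5282, 11.7771) (10.3347, 46.6885) (6.2022, 52) (0, 52)]  |A|=531.7278
7. ⊥bis P9·P5 via (39.35,16.645): [(0, 7.0946) (15.5282, 11.7771) (10.3347, 46.6885) (6.2022, 52) (0, 52)]  |A|=531.7278
8. ⊥bis P9·P6 via (23.14,18.94): [(0, 7.0946) (15.5282, 11.7771) (10.3347, 46.6885) (6.2022, 52) (0, 52)]  |A|=531.7278
9. ⊥bis P9·P7 via (29.85,26.31): [(0, 7.0946) (15.5282, 11.7771) (10.3347, 46.6885) (6.2022, 52) (0, 52)]  |A|=531.7278
10. ⊥bis P9·P8 via (17.085,25.81): [(0, 42.2406) (0, 7.0946) (15.5282, 11.7771) (12.8322, 29.8999)]  |A|=372.5191
11. canonical 4-gon: [(0, 42.2406) (0, 7.0946) (15.5282, 11.7771) (12.8322, 29.8999)]
12. shoelace: 372.5191

Area of P9's cell: 372.5191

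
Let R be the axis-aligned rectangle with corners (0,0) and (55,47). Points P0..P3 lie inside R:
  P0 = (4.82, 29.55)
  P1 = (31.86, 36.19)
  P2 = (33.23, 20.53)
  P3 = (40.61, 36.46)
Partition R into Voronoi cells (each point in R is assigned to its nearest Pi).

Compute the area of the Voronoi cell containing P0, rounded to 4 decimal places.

Area of P0's cell: 761.2509

1. box [0,55]×[0,47]: [(0, 0) (55, 0) (55, 47) (0, 47)]
2. ⊥bis P0·P1 via (18.34,32.87): [(0, 0) (26.4116, 0) (14.8702, 47) (0, 47)]  |A|=970.1231
3. ⊥bis P0·P2 via (19.025,25.04): [(0, 0) (11.075, 0) (19.7229, 27.2383) (14.8702, 47) (0, 47)]  |A|=761.2509
4. ⊥bis P0·P3 via (22.715,33.005): [(0, 0) (11.075, 0) (19.7229, 27.2383) (14.8702, 47) (0, 47)]  |A|=761.2509
5. canonical 5-gon: [(0, 0) (11.075, 0) (19.7229, 27.2383) (14.8702, 47) (0, 47)]
6. shoelace: 761.2509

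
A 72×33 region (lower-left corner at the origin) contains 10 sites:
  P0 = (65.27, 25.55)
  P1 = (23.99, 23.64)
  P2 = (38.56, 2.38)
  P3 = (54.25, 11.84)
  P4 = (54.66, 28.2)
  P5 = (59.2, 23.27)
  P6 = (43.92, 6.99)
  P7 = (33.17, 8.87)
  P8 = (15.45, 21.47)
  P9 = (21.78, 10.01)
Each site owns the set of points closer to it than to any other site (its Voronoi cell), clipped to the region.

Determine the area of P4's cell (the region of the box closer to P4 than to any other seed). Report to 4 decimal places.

1. box [0,72]×[0,33]: [(0, 0) (72, 0) (72, 33) (0, 33)]
2. ⊥bis P4·P0 via (59.965,26.875): [(0, 0) (53.2526, 0) (61.4948, 33) (0, 33)]  |A|=1893.3319
3. ⊥bis P4·P1 via (39.325,25.92): [(43.1788, 0) (53.2526, 0) (61.4948, 33) (38.2723, 33)]  |A|=549.3884
4. ⊥bis P4·P2 via (46.61,15.29): [(40.3226, 19.2105) (55.6618, 9.6458) (61.4948, 33) (38.2723, 33)]  |A|=367.1259
5. ⊥bis P4·P3 via (54.455,20.02): [(40.1489, 20.3785) (58.2292, 19.9254) (61.4948, 33) (38.2723, 33)]  |A|=265.4871
6. ⊥bis P4·P5 via (56.93,25.735): [(40.1489, 20.3785) (50.8229, 20.111) (60.5018, 29.0242) (61.4948, 33) (38.2723, 33)]  |A|=231.5817
7. ⊥bis P4·P6 via (49.29,17.595): [(39.8522, 22.374) (43.9827, 20.2824) (50.8229, 20.111) (60.5018, 29.0242) (61.4948, 33) (38.2723, 33)]  |A|=227.771
8. ⊥bis P4·P7 via (43.915,18.535): [(39.7315, 23.186) (40.9719, 21.807) (43.9827, 20.2824) (50.8229, 20.111) (60.5018, 29.0242) (61.4948, 33) (38.2723, 33)]  |A|=227.3506
9. ⊥bis P4·P8 via (35.055,24.835): [(39.7315, 23.186) (40.9719, 21.807) (43.9827, 20.2824) (50.8229, 20.111) (60.5018, 29.0242) (61.4948, 33) (38.2723, 33)]  |A|=227.3506
10. ⊥bis P4·P9 via (38.22,19.105): [(39.7315, 23.186) (40.9719, 21.807) (43.9827, 20.2824) (50.8229, 20.111) (60.5018, 29.0242) (61.4948, 33) (38.2723, 33)]  |A|=227.3506
11. canonical 7-gon: [(39.7315, 23.186) (40.9719, 21.807) (43.9827, 20.2824) (50.8229, 20.111) (60.5018, 29.0242) (61.4948, 33) (38.2723, 33)]
12. shoelace: 227.3506

Area of P4's cell: 227.3506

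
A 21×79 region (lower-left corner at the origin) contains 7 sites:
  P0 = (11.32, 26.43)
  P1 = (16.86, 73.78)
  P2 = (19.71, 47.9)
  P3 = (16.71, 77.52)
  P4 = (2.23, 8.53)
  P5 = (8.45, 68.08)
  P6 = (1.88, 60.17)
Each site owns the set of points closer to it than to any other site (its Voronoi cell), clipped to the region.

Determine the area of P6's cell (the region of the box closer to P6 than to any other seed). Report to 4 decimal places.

Area of P6's cell: 193.8139

1. box [0,21]×[0,79]: [(0, 0) (21, 0) (21, 79) (0, 79)]
2. ⊥bis P6·P0 via (6.6,43.3): [(0, 41.4534) (21, 47.3289) (21, 79) (0, 79)]  |A|=726.7855
3. ⊥bis P6·P1 via (9.37,66.975): [(0, 77.2882) (0, 41.4534) (21, 47.3289) (21, 54.1743)]  |A|=448.1418
4. ⊥bis P6·P2 via (10.795,54.035): [(15.2478, 60.5055) (0, 77.2882) (0, 41.4534) (2.6463, 42.1938)]  |A|=292.7649
5. ⊥bis P6·P3 via (9.295,68.845): [(15.2478, 60.5055) (2.0262, 75.0581) (0, 76.7899) (0, 41.4534) (2.6463, 42.1938)]  |A|=292.2601
6. ⊥bis P6·P4 via (2.055,34.35): [(15.2478, 60.5055) (2.0262, 75.0581) (0, 76.7899) (0, 41.4534) (2.6463, 42.1938)]  |A|=292.2601
7. ⊥bis P6·P5 via (5.165,64.125): [(13.1656, 57.4798) (0, 68.415) (0, 41.4534) (2.6463, 42.1938)]  |A|=193.8139
8. canonical 4-gon: [(13.1656, 57.4798) (0, 68.415) (0, 41.4534) (2.6463, 42.1938)]
9. shoelace: 193.8139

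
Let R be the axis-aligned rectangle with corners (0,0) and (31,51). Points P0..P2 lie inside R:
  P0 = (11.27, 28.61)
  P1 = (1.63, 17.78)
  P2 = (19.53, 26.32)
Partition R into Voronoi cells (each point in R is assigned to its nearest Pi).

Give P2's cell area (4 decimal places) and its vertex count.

Area of P2's cell: 705.8817 (5 vertices)

1. box [0,31]×[0,51]: [(0, 0) (31, 0) (31, 51) (0, 51)]
2. ⊥bis P2·P0 via (15.4,27.465): [(7.7856, 0) (31, 0) (31, 51) (21.9248, 51)]  |A|=823.3836
3. ⊥bis P2·P1 via (10.58,22.05): [(12.679, 17.6504) (21.0999, 0) (31, 0) (31, 51) (21.9248, 51)]  |A|=705.8817
4. canonical 5-gon: [(12.679, 17.6504) (21.0999, 0) (31, 0) (31, 51) (21.9248, 51)]
5. shoelace: 705.8817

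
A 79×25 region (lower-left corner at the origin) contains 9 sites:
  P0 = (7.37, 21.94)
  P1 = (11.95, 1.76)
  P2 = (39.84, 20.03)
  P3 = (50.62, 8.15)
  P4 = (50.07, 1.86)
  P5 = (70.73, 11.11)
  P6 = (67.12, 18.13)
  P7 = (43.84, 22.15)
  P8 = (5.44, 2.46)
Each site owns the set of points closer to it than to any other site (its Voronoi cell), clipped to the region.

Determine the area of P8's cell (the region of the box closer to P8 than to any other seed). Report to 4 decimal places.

1. box [0,79]×[0,25]: [(0, 0) (79, 0) (79, 25) (0, 25)]
2. ⊥bis P8·P0 via (6.405,12.2): [(0, 12.8346) (0, 0) (79, 0) (79, 5.0076)]  |A|=704.7654
3. ⊥bis P8·P1 via (8.695,2.11): [(9.7444, 11.8691) (0, 12.8346) (0, 0) (8.4681, 0)]  |A|=112.7871
4. ⊥bis P8·P2 via (22.64,11.245): [(9.7444, 11.8691) (0, 12.8346) (0, 0) (8.4681, 0)]  |A|=112.7871
5. ⊥bis P8·P3 via (28.03,5.305): [(9.7444, 11.8691) (0, 12.8346) (0, 0) (8.4681, 0)]  |A|=112.7871
6. ⊥bis P8·P4 via (27.755,2.16): [(9.7444, 11.8691) (0, 12.8346) (0, 0) (8.4681, 0)]  |A|=112.7871
7. ⊥bis P8·P5 via (38.085,6.785): [(9.7444, 11.8691) (0, 12.8346) (0, 0) (8.4681, 0)]  |A|=112.7871
8. ⊥bis P8·P6 via (36.28,10.295): [(9.7444, 11.8691) (0, 12.8346) (0, 0) (8.4681, 0)]  |A|=112.7871
9. ⊥bis P8·P7 via (24.64,12.305): [(9.7444, 11.8691) (0, 12.8346) (0, 0) (8.4681, 0)]  |A|=112.7871
10. canonical 4-gon: [(9.7444, 11.8691) (0, 12.8346) (0, 0) (8.4681, 0)]
11. shoelace: 112.7871

Area of P8's cell: 112.7871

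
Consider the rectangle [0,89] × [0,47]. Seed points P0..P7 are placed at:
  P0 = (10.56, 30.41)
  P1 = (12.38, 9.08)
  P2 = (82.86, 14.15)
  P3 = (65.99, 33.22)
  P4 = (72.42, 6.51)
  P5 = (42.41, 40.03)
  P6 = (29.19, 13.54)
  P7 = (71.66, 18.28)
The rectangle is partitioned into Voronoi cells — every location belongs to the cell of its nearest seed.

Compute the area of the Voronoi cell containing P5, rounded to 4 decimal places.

Area of P5's cell: 611.3678

1. box [0,89]×[0,47]: [(0, 0) (89, 0) (89, 47) (0, 47)]
2. ⊥bis P5·P0 via (26.485,35.22): [(37.1229, 0) (89, 0) (89, 47) (22.927, 47)]  |A|=2771.8288
3. ⊥bis P5·P1 via (27.395,24.555): [(30.6644, 21.3828) (52.7023, 0) (89, 0) (89, 47) (22.927, 47)]  |A|=2605.2635
4. ⊥bis P5·P2 via (62.635,27.09): [(30.6644, 21.3828) (48.1369, 4.4297) (75.3735, 47) (22.927, 47)]  |A|=1274.5434
5. ⊥bis P5·P3 via (54.2,36.625): [(30.6644, 21.3828) (45.61, 6.8815) (57.1963, 47) (22.927, 47)]  |A|=822.7485
6. ⊥bis P5·P4 via (57.415,23.27): [(30.6644, 21.3828) (42.4905, 9.9083) (47.8768, 14.7306) (57.1963, 47) (22.927, 47)]  |A|=807.0753
7. ⊥bis P5·P6 via (35.8,26.785): [(27.8316, 30.7617) (49.3983, 19.9987) (57.1963, 47) (22.927, 47)]  |A|=611.3678
8. ⊥bis P5·P7 via (57.035,29.155): [(27.8316, 30.7617) (49.3983, 19.9987) (57.1963, 47) (22.927, 47)]  |A|=611.3678
9. canonical 4-gon: [(27.8316, 30.7617) (49.3983, 19.9987) (57.1963, 47) (22.927, 47)]
10. shoelace: 611.3678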